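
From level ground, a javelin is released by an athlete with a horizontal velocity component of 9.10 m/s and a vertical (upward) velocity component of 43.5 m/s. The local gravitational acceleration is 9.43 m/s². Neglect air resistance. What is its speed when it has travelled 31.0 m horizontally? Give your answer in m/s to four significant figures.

14.57 m/s

x = vₓ t ⇒ t = 31.0/9.100 = 3.407 s.
Vertical velocity there: v_y = v_y0 − g t = 43.50 − 9.43 × 3.407 = 11.38 m/s.
Speed: √(vₓ² + v_y²) = √(9.100² + 11.38²) = 14.57 m/s.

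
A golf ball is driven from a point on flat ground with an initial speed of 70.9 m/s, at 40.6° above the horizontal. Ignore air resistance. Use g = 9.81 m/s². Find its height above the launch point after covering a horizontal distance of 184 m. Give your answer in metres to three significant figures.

vₓ = 70.90 cos 40.6° = 53.83 m/s; v_y0 = 70.90 sin 40.6° = 46.14 m/s.
Time to reach x = 184 m: t = x/vₓ = 184/53.83 = 3.418 s.
Height: y = v_y0 t − ½ g t² = 46.14 × 3.418 − 4.905 × 3.418² = 157.7 − 57.30 = 100.4 m.

100 m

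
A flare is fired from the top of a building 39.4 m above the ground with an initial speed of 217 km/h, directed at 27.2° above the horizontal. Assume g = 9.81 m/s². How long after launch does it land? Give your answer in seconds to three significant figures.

Convert: 217 km/h = 217/3.6 = 60.28 m/s.
vₓ = 60.28 cos 27.2° = 53.61 m/s; v_y0 = 60.28 sin 27.2° = 27.55 m/s.
The projectile lands when y = 39.4 + (27.55) t − ½·9.81·t² = 0. Positive root: t = (27.55 + √(27.55² + 2·9.81·39.4)) / 9.81 = (27.55 + 39.14) / 9.81 = 6.799 s.

6.80 s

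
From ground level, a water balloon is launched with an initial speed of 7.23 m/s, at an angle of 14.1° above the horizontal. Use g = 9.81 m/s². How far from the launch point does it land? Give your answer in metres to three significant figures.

2.52 m

Resolve: vₓ = 7.230 cos 14.1° = 7.012 m/s and v_y0 = 7.230 sin 14.1° = 1.761 m/s.
Time aloft: T = 2 v_y0 / g = 2 × 1.761 / 9.81 = 0.3591 s.
Range: R = vₓ T = 7.012 × 0.3591 = 2.518 m.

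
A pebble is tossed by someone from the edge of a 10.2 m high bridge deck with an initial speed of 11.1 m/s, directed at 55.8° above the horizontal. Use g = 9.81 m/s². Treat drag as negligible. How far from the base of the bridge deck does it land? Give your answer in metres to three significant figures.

16.6 m

Resolve: vₓ = 11.10 cos 55.8° = 6.239 m/s and v_y0 = 11.10 sin 55.8° = 9.181 m/s.
Vertical motion (up positive, ground at y = 0): 4.905 t² − (9.181) t − 10.2 = 0, so t = (9.181 + √(9.181² + 2·9.81·10.2)) / 9.81 = (9.181 + 16.86) / 9.81 = 2.655 s.
Horizontal distance: R = vₓ t = 6.239 × 2.655 = 16.56 m.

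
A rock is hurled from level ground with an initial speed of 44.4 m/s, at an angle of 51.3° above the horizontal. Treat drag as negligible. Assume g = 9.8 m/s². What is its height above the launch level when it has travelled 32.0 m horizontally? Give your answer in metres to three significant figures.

33.4 m

Resolve: vₓ = 44.40 cos 51.3° = 27.76 m/s and v_y0 = 44.40 sin 51.3° = 34.65 m/s.
At x = 32.0 m, t = x/vₓ = 32.0/27.76 = 1.153 s.
Height: y = v_y0 t − ½ g t² = 34.65 × 1.153 − 4.900 × 1.153² = 39.94 − 6.511 = 33.43 m.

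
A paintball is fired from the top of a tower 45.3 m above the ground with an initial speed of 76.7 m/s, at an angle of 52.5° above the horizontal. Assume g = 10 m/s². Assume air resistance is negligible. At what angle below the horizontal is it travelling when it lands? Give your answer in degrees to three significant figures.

Components: vₓ = 76.70 cos 52.5° = 46.69 m/s, v_y0 = 76.70 sin 52.5° = 60.85 m/s.
With up positive and y = 0 at the ground: y(t) = 45.3 + (60.85) t − 5.000 t². Setting y = 0 and taking the positive root: t = [60.85 + √(60.85² + 2·10.0·45.3)] / 10.0 = (60.85 + 67.89) / 10.0 = 12.87 s.
At impact: v_y = v_y0 − g t = −67.89 m/s; vₓ = 46.69 m/s.
Angle below horizontal: arctan(|v_y|/vₓ) = arctan(67.89/46.69) = 55.48°.

55.5°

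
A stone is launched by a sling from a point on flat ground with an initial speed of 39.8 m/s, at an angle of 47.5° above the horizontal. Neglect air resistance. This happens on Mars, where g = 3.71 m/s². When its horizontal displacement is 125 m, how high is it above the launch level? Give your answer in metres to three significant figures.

96.3 m

Components: vₓ = 39.80 cos 47.5° = 26.89 m/s, v_y0 = 39.80 sin 47.5° = 29.34 m/s.
Time to reach x = 125 m: t = x/vₓ = 125/26.89 = 4.649 s.
Height: y = v_y0 t − ½ g t² = 29.34 × 4.649 − 1.855 × 4.649² = 136.4 − 40.09 = 96.32 m.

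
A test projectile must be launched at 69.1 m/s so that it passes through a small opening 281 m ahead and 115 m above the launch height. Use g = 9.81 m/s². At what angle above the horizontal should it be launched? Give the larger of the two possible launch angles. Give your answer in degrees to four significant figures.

Trajectory: y = x tanθ − g x² (1 + tan²θ)/(2v₀²). With x = 281, y = 115, v₀ = 69.1, g = 9.81:
81.11 tan²θ − 281 tanθ + (196.1) = 0.
tanθ = [281 ± √(281² − 4 × 81.11 × (196.1))] / (2 × 81.11) = (281 ± 123.8) / 162.2, giving tanθ = 0.9689 or 2.495.
θ = 44.10° or 68.16°; the larger is 68.16°.

68.16°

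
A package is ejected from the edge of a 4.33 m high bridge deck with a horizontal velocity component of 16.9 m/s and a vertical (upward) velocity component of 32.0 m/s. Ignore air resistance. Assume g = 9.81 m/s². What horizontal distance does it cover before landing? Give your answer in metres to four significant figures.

The projectile lands when y = 4.33 + (32.00) t − ½·9.81·t² = 0. Positive root: t = (32.00 + √(32.00² + 2·9.81·4.33)) / 9.81 = (32.00 + 33.30) / 9.81 = 6.657 s.
Horizontal distance: R = vₓ t = 16.90 × 6.657 = 112.5 m.

112.5 m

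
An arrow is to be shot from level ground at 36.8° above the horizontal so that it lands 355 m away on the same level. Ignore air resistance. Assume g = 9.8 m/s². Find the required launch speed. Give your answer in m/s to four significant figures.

60.22 m/s

From R = (v₀² / g) sin 2θ: v₀ = √(gR / sin 2θ).
v₀ = √(9.80 × 355 / sin 73.60°) = √(3479 / 0.9593) = √3626.5 = 60.22 m/s.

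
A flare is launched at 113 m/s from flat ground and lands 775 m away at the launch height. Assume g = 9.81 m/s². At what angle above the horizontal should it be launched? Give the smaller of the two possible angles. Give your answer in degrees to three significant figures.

Level-ground range R = v₀² sin(2θ)/g ⇒ sin(2θ) = gR/v₀² = 9.81 × 775 / 113² = 0.5954.
2θ = 36.54° or 180° − 36.54° = 143.5°, so θ = 18.27° or 71.73°.
The smaller angle is 18.27°.

18.3°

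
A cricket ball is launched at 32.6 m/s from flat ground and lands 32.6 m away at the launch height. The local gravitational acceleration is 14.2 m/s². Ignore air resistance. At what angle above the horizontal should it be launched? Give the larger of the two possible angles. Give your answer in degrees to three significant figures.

77.1°

R = v₀² sin 2θ / g gives sin 2θ = gR/v₀² = 14.2·32.6/32.6² = 0.4356.
2θ = 25.82° or 180° − 25.82° = 154.2°, so θ = 12.91° or 77.09°.
The larger angle is 77.09°.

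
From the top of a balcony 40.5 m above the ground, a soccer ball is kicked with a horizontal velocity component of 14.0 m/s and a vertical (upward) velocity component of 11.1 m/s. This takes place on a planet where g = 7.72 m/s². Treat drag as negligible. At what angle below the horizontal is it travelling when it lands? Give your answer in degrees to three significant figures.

The projectile lands when y = 40.5 + (11.10) t − ½·7.72·t² = 0. Positive root: t = (11.10 + √(11.10² + 2·7.72·40.5)) / 7.72 = (11.10 + 27.36) / 7.72 = 4.982 s.
At impact: v_y = v_y0 − g t = −27.36 m/s; vₓ = 14.00 m/s.
Angle below horizontal: arctan(|v_y|/vₓ) = arctan(27.36/14.00) = 62.90°.

62.9°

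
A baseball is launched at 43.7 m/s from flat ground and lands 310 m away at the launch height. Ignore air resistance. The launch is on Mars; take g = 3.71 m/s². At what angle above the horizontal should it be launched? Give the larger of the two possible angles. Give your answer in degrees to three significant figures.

71.5°

Level-ground range R = v₀² sin(2θ)/g ⇒ sin(2θ) = gR/v₀² = 3.71 × 310 / 43.7² = 0.6022.
2θ = 37.03° or 180° − 37.03° = 143.0°, so θ = 18.52° or 71.48°.
The larger angle is 71.48°.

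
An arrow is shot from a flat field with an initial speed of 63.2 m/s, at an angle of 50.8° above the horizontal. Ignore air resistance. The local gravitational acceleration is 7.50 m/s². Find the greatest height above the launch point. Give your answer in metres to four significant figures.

159.9 m

Components: vₓ = 63.20 cos 50.8° = 39.94 m/s, v_y0 = 63.20 sin 50.8° = 48.98 m/s.
Maximum height: H = v_y0² / (2g) = 48.98² / (2 × 7.50) = 159.9 m.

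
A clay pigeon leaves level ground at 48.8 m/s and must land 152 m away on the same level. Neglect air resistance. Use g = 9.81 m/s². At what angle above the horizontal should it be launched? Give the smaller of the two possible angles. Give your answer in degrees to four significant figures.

19.38°

Level-ground range R = v₀² sin(2θ)/g ⇒ sin(2θ) = gR/v₀² = 9.81 × 152 / 48.8² = 0.6261.
2θ = 38.77° or 180° − 38.77° = 141.2°, so θ = 19.38° or 70.62°.
The smaller angle is 19.38°.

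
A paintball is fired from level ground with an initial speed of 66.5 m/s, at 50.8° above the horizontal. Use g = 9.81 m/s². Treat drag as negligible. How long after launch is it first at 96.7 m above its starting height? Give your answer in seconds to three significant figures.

2.45 s

Horizontal component vₓ = 66.50 cos 50.8° = 42.03 m/s; vertical v_y0 = 66.50 sin 50.8° = 51.53 m/s.
Set y = v_y0 t − ½ g t² = 96.7: 4.905 t² − 51.53 t + 96.7 = 0.
t = [51.53 ± √(51.53² − 2·9.81·96.7)] / 9.81 = (51.53 ± 27.54) / 9.81, so t = 2.446 s or t = 8.061 s.
The first (ascending) time is 2.446 s.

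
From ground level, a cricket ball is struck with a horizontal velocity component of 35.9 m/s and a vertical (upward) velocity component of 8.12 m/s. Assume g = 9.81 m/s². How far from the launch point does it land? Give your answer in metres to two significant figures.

Flight time T = 2 v_y0 / g = 1.655 s.
Range: R = vₓ T = 35.90 × 1.655 = 59.43 m.

59 m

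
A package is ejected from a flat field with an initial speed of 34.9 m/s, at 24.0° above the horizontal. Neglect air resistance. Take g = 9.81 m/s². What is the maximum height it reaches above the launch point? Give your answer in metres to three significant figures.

Horizontal component vₓ = 34.90 cos 24.0° = 31.88 m/s; vertical v_y0 = 34.90 sin 24.0° = 14.20 m/s.
Peak height H = v_y0² / (2g) = 201.50 / 19.62 = 10.27 m.

10.3 m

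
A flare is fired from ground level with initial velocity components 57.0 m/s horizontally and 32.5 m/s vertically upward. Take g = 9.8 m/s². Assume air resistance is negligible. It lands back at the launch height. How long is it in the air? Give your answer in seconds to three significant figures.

Time of flight on level ground: T = 2 v_y0 / g = 2 × 32.50 / 9.80 = 6.633 s.

6.63 s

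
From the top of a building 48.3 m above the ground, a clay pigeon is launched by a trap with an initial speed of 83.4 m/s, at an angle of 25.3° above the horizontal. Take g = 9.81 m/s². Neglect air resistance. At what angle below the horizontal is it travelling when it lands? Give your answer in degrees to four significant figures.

vₓ = 83.40 cos 25.3° = 75.40 m/s; v_y0 = 83.40 sin 25.3° = 35.64 m/s.
The projectile lands when y = 48.3 + (35.64) t − ½·9.81·t² = 0. Positive root: t = (35.64 + √(35.64² + 2·9.81·48.3)) / 9.81 = (35.64 + 47.10) / 9.81 = 8.434 s.
At impact: v_y = v_y0 − g t = −47.10 m/s; vₓ = 75.40 m/s.
Angle below horizontal: arctan(|v_y|/vₓ) = arctan(47.10/75.40) = 31.99°.

31.99°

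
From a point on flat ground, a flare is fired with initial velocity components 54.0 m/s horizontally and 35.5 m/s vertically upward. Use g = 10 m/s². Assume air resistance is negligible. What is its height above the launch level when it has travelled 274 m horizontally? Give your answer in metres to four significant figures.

51.40 m

Time to reach x = 274 m: t = x/vₓ = 274/54.00 = 5.074 s.
Height: y = v_y0 t − ½ g t² = 35.50 × 5.074 − 5.000 × 5.074² = 180.1 − 128.7 = 51.40 m.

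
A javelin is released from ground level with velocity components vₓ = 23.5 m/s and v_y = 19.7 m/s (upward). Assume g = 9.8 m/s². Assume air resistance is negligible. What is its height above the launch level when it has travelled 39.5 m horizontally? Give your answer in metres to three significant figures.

Time to reach x = 39.5 m: t = x/vₓ = 39.5/23.50 = 1.681 s.
Height: y = v_y0 t − ½ g t² = 19.70 × 1.681 − 4.900 × 1.681² = 33.11 − 13.84 = 19.27 m.

19.3 m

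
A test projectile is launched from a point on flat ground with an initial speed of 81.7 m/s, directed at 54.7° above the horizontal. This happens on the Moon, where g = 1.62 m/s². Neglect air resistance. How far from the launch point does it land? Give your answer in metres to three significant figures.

Components: vₓ = 81.70 cos 54.7° = 47.21 m/s, v_y0 = 81.70 sin 54.7° = 66.68 m/s.
Time aloft: T = 2 v_y0 / g = 2 × 66.68 / 1.62 = 82.32 s.
Horizontal distance R = vₓ T = 47.21 × 82.32 = 3886 m.

3890 m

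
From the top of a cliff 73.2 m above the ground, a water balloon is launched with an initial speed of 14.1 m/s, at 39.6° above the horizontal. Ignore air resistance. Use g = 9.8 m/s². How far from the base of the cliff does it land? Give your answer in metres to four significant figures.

53.12 m

Resolve: vₓ = 14.10 cos 39.6° = 10.86 m/s and v_y0 = 14.10 sin 39.6° = 8.988 m/s.
Vertical motion (up positive, ground at y = 0): 4.900 t² − (8.988) t − 73.2 = 0, so t = (8.988 + √(8.988² + 2·9.80·73.2)) / 9.80 = (8.988 + 38.93) / 9.80 = 4.889 s.
Horizontal distance: R = vₓ t = 10.86 × 4.889 = 53.12 m.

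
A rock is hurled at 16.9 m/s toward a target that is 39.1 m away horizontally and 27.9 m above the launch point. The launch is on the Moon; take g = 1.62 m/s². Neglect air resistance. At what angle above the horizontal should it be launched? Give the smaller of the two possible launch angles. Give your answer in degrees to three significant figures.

42.5°

Trajectory: y = x tanθ − g x² (1 + tan²θ)/(2v₀²). With x = 39.1, y = 27.9, v₀ = 16.9, g = 1.62:
4.336 tan²θ − 39.1 tanθ + (32.24) = 0.
tanθ = [39.1 ± √(39.1² − 4 × 4.336 × (32.24))] / (2 × 4.336) = (39.1 ± 31.14) / 8.672, giving tanθ = 0.9179 or 8.100.
θ = 42.55° or 82.96°; the smaller is 42.55°.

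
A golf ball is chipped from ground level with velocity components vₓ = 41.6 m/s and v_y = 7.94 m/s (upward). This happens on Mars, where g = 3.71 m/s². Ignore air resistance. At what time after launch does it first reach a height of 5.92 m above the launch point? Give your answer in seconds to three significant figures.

Require v_y0 t − ½ g t² = 5.92, i.e. 1.855 t² − 7.940 t + 5.92 = 0.
t = [7.940 ± √(7.940² − 2·3.71·5.92)] / 3.71 = (7.940 ± 4.372) / 3.71, so t = 0.9616 s or t = 3.319 s.
The first (ascending) time is 0.9616 s.

0.962 s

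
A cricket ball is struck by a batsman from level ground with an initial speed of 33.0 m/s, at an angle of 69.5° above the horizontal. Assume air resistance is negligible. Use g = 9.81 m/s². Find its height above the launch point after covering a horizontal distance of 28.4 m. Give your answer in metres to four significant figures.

46.34 m

Resolve: vₓ = 33.00 cos 69.5° = 11.56 m/s and v_y0 = 33.00 sin 69.5° = 30.91 m/s.
Time to reach x = 28.4 m: t = x/vₓ = 28.4/11.56 = 2.457 s.
Height: y = v_y0 t − ½ g t² = 30.91 × 2.457 − 4.905 × 2.457² = 75.96 − 29.62 = 46.34 m.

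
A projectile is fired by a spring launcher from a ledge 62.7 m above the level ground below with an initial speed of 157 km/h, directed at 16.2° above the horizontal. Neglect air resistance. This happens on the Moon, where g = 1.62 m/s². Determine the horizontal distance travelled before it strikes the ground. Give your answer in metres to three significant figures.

799 m

Convert: 157 km/h = 157/3.6 = 43.61 m/s.
vₓ = 43.61 cos 16.2° = 41.88 m/s; v_y0 = 43.61 sin 16.2° = 12.17 m/s.
With up positive and y = 0 at the ground: y(t) = 62.7 + (12.17) t − 0.8100 t². Setting y = 0 and taking the positive root: t = [12.17 + √(12.17² + 2·1.62·62.7)] / 1.62 = (12.17 + 18.74) / 1.62 = 19.08 s.
Horizontal distance: R = vₓ t = 41.88 × 19.08 = 799.0 m.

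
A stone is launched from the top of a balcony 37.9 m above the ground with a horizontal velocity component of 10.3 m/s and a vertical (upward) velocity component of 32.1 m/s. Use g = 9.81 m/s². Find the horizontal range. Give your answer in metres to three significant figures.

77.9 m

Vertical motion (up positive, ground at y = 0): 4.905 t² − (32.10) t − 37.9 = 0, so t = (32.10 + √(32.10² + 2·9.81·37.9)) / 9.81 = (32.10 + 42.12) / 9.81 = 7.566 s.
Horizontal distance: R = vₓ t = 10.30 × 7.566 = 77.93 m.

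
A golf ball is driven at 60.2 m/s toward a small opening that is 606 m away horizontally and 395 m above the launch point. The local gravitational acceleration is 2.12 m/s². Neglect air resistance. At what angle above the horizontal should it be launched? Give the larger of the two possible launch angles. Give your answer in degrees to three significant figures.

77.8°

Trajectory: y = x tanθ − g x² (1 + tan²θ)/(2v₀²). With x = 606, y = 395, v₀ = 60.2, g = 2.12:
107.4 tan²θ − 606 tanθ + (502.4) = 0.
tanθ = [606 ± √(606² − 4 × 107.4 × (502.4))] / (2 × 107.4) = (606 ± 389.1) / 214.8, giving tanθ = 1.010 or 4.632.
θ = 45.28° or 77.82°; the larger is 77.82°.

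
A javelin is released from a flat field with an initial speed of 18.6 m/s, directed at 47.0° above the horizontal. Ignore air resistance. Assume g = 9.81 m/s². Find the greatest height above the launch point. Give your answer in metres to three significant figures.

Components: vₓ = 18.60 cos 47.0° = 12.69 m/s, v_y0 = 18.60 sin 47.0° = 13.60 m/s.
At the apex v_y = 0, so H = v_y0²/(2g) = 13.60²/19.62 = 9.432 m.

9.43 m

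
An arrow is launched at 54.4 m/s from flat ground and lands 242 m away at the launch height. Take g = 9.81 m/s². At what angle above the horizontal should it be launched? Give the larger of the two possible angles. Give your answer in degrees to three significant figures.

63.3°

From R = (v₀²/g) sin 2θ: sin 2θ = 9.81 × 242 / 2959.4 = 0.8022.
2θ = 53.34° or 180° − 53.34° = 126.7°, so θ = 26.67° or 63.33°.
The larger angle is 63.33°.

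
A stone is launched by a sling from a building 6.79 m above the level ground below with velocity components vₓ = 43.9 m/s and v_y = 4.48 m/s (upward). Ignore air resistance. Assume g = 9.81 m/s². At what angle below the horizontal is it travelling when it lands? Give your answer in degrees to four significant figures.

15.75°

With up positive and y = 0 at the ground: y(t) = 6.79 + (4.480) t − 4.905 t². Setting y = 0 and taking the positive root: t = [4.480 + √(4.480² + 2·9.81·6.79)] / 9.81 = (4.480 + 12.38) / 9.81 = 1.719 s.
At impact: v_y = v_y0 − g t = −12.38 m/s; vₓ = 43.90 m/s.
Angle below horizontal: arctan(|v_y|/vₓ) = arctan(12.38/43.90) = 15.75°.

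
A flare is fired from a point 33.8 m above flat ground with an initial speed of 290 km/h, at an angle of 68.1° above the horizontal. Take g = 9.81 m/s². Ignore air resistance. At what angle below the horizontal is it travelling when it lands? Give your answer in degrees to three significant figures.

Convert: 290 km/h = 290/3.6 = 80.56 m/s.
Horizontal component vₓ = 80.56 cos 68.1° = 30.05 m/s; vertical v_y0 = 80.56 sin 68.1° = 74.74 m/s.
Vertical motion (up positive, ground at y = 0): 4.905 t² − (74.74) t − 33.8 = 0, so t = (74.74 + √(74.74² + 2·9.81·33.8)) / 9.81 = (74.74 + 79.05) / 9.81 = 15.68 s.
At impact: v_y = v_y0 − g t = −79.05 m/s; vₓ = 30.05 m/s.
Angle below horizontal: arctan(|v_y|/vₓ) = arctan(79.05/30.05) = 69.19°.

69.2°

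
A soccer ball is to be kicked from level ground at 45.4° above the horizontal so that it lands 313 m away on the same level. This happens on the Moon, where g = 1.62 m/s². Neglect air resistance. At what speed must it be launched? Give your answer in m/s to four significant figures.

22.52 m/s

On level ground R = v₀² sin 2θ / g ⇒ v₀ = √(gR / sin 2θ).
v₀ = √(1.62 × 313 / sin 90.80°) = √(507.1 / 0.9999) = √507.11 = 22.52 m/s.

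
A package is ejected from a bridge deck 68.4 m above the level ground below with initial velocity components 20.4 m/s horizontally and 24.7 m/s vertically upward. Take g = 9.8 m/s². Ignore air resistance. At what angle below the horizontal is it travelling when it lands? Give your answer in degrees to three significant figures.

With up positive and y = 0 at the ground: y(t) = 68.4 + (24.70) t − 4.900 t². Setting y = 0 and taking the positive root: t = [24.70 + √(24.70² + 2·9.80·68.4)] / 9.80 = (24.70 + 44.17) / 9.80 = 7.027 s.
At impact: v_y = v_y0 − g t = −44.17 m/s; vₓ = 20.40 m/s.
Angle below horizontal: arctan(|v_y|/vₓ) = arctan(44.17/20.40) = 65.21°.

65.2°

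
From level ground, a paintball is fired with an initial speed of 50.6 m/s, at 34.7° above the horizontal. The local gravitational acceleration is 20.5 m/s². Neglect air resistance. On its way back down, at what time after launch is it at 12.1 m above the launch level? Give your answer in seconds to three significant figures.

Horizontal component vₓ = 50.60 cos 34.7° = 41.60 m/s; vertical v_y0 = 50.60 sin 34.7° = 28.81 m/s.
Set y = v_y0 t − ½ g t² = 12.1: 10.25 t² − 28.81 t + 12.1 = 0.
t = [28.81 ± √(28.81² − 2·20.5·12.1)] / 20.5 = (28.81 ± 18.27) / 20.5, so t = 0.5141 s or t = 2.296 s.
The descending-branch root is 2.296 s.

2.30 s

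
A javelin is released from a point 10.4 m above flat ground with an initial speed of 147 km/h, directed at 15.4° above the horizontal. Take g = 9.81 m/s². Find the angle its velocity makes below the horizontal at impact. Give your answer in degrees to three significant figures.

Convert: 147 km/h = 147/3.6 = 40.83 m/s.
Components: vₓ = 40.83 cos 15.4° = 39.37 m/s, v_y0 = 40.83 sin 15.4° = 10.84 m/s.
The projectile lands when y = 10.4 + (10.84) t − ½·9.81·t² = 0. Positive root: t = (10.84 + √(10.84² + 2·9.81·10.4)) / 9.81 = (10.84 + 17.93) / 9.81 = 2.933 s.
At impact: v_y = v_y0 − g t = −17.93 m/s; vₓ = 39.37 m/s.
Angle below horizontal: arctan(|v_y|/vₓ) = arctan(17.93/39.37) = 24.49°.

24.5°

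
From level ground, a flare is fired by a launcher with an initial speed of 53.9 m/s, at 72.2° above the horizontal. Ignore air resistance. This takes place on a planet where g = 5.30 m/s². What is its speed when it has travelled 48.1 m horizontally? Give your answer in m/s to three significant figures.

39.5 m/s

vₓ = 53.90 cos 72.2° = 16.48 m/s; v_y0 = 53.90 sin 72.2° = 51.32 m/s.
At x = 48.1 m, t = x/vₓ = 48.1/16.48 = 2.919 s.
Vertical velocity there: v_y = v_y0 − g t = 51.32 − 5.30 × 2.919 = 35.85 m/s.
Speed: √(vₓ² + v_y²) = √(16.48² + 35.85²) = 39.45 m/s.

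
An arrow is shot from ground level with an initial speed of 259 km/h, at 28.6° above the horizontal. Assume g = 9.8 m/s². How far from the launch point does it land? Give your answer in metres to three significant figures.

444 m

Convert: 259 km/h = 259/3.6 = 71.94 m/s.
Horizontal component vₓ = 71.94 cos 28.6° = 63.17 m/s; vertical v_y0 = 71.94 sin 28.6° = 34.44 m/s.
Flight time T = 2 v_y0 / g = 7.028 s.
Range: R = vₓ T = 63.17 × 7.028 = 444.0 m.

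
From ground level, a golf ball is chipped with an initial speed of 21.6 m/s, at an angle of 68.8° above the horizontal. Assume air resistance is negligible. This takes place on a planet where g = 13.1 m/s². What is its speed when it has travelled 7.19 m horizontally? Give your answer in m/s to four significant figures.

11.24 m/s

Horizontal component vₓ = 21.60 cos 68.8° = 7.811 m/s; vertical v_y0 = 21.60 sin 68.8° = 20.14 m/s.
x = vₓ t ⇒ t = 7.19/7.811 = 0.9205 s.
Vertical velocity there: v_y = v_y0 − g t = 20.14 − 13.1 × 0.9205 = 8.080 m/s.
Speed: √(vₓ² + v_y²) = √(7.811² + 8.080²) = 11.24 m/s.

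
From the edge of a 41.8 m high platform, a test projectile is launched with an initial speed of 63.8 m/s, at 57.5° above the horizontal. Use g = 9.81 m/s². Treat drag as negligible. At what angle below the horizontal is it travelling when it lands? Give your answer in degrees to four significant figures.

60.65°

Horizontal component vₓ = 63.80 cos 57.5° = 34.28 m/s; vertical v_y0 = 63.80 sin 57.5° = 53.81 m/s.
The projectile lands when y = 41.8 + (53.81) t − ½·9.81·t² = 0. Positive root: t = (53.81 + √(53.81² + 2·9.81·41.8)) / 9.81 = (53.81 + 60.95) / 9.81 = 11.70 s.
At impact: v_y = v_y0 − g t = −60.95 m/s; vₓ = 34.28 m/s.
Angle below horizontal: arctan(|v_y|/vₓ) = arctan(60.95/34.28) = 60.65°.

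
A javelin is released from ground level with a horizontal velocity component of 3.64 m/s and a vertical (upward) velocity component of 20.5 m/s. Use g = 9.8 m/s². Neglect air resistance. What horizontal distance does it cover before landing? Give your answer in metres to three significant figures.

15.2 m

Flight time T = 2 v_y0 / g = 4.184 s.
Range: R = vₓ T = 3.640 × 4.184 = 15.23 m.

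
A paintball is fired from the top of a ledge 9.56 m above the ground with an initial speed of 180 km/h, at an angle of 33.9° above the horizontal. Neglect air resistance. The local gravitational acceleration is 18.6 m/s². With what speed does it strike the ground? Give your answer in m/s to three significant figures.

53.4 m/s

Convert: 180 km/h = 180/3.6 = 50.00 m/s.
Components: vₓ = 50.00 cos 33.9° = 41.50 m/s, v_y0 = 50.00 sin 33.9° = 27.89 m/s.
With up positive and y = 0 at the ground: y(t) = 9.56 + (27.89) t − 9.300 t². Setting y = 0 and taking the positive root: t = [27.89 + √(27.89² + 2·18.6·9.56)] / 18.6 = (27.89 + 33.66) / 18.6 = 3.309 s.
Vertical velocity at impact: v_y = v_y0 − g t = 27.89 − 18.6 × 3.309 = −33.66 m/s.
Speed: |v| = √(vₓ² + v_y²) = √(41.50² + 33.66²) = 53.44 m/s.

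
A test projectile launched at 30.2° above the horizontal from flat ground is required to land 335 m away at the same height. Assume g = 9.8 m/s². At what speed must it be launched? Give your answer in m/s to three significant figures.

61.4 m/s

Level-ground range: R = v₀² sin(2θ)/g, so v₀ = √(gR / sin 2θ).
v₀ = √(9.80 × 335 / sin 60.40°) = √(3283 / 0.8695) = √3775.8 = 61.45 m/s.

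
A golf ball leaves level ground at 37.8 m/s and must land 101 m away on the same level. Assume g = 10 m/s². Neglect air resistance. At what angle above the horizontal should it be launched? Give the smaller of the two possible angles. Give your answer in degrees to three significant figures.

Level-ground range R = v₀² sin(2θ)/g ⇒ sin(2θ) = gR/v₀² = 10.0 × 101 / 37.8² = 0.7069.
2θ = 44.98° or 180° − 44.98° = 135.0°, so θ = 22.49° or 67.51°.
The smaller angle is 22.49°.

22.5°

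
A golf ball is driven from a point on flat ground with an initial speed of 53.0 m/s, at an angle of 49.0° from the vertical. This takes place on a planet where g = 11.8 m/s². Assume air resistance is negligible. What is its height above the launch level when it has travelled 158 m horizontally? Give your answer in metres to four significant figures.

Horizontal component vₓ = 53.00 sin 49.0° = 40.00 m/s; vertical v_y0 = 53.00 cos 49.0° = 34.77 m/s.
x = vₓ t ⇒ t = 158/40.00 = 3.950 s.
Height: y = v_y0 t − ½ g t² = 34.77 × 3.950 − 5.900 × 3.950² = 137.3 − 92.06 = 45.29 m.

45.29 m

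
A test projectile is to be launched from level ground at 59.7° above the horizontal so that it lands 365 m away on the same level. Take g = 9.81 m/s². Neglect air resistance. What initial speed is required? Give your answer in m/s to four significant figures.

64.11 m/s

Level-ground range: R = v₀² sin(2θ)/g, so v₀ = √(gR / sin 2θ).
v₀ = √(9.81 × 365 / sin 119.4°) = √(3581 / 0.8712) = √4110.0 = 64.11 m/s.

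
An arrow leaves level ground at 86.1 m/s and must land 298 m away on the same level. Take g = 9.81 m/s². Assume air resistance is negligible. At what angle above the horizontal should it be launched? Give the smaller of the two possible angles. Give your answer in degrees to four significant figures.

11.61°

Level-ground range R = v₀² sin(2θ)/g ⇒ sin(2θ) = gR/v₀² = 9.81 × 298 / 86.1² = 0.3943.
2θ = 23.23° or 180° − 23.23° = 156.8°, so θ = 11.61° or 78.39°.
The smaller angle is 11.61°.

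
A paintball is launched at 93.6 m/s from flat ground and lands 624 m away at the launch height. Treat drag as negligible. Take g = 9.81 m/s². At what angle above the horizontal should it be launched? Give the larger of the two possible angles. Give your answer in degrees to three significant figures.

Level-ground range R = v₀² sin(2θ)/g ⇒ sin(2θ) = gR/v₀² = 9.81 × 624 / 93.6² = 0.6987.
2θ = 44.32° or 180° − 44.32° = 135.7°, so θ = 22.16° or 67.84°.
The larger angle is 67.84°.

67.8°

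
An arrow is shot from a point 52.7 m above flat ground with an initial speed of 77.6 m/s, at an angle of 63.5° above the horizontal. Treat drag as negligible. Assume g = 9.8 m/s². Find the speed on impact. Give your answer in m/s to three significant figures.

84.0 m/s

Resolve: vₓ = 77.60 cos 63.5° = 34.62 m/s and v_y0 = 77.60 sin 63.5° = 69.45 m/s.
With up positive and y = 0 at the ground: y(t) = 52.7 + (69.45) t − 4.900 t². Setting y = 0 and taking the positive root: t = [69.45 + √(69.45² + 2·9.80·52.7)] / 9.80 = (69.45 + 76.52) / 9.80 = 14.89 s.
Vertical velocity at impact: v_y = v_y0 − g t = 69.45 − 9.80 × 14.89 = −76.52 m/s.
Speed: |v| = √(vₓ² + v_y²) = √(34.62² + 76.52²) = 83.99 m/s.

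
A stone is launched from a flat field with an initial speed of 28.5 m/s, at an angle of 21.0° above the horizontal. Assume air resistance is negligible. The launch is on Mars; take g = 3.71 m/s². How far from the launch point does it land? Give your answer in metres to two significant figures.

150 m

Components: vₓ = 28.50 cos 21.0° = 26.61 m/s, v_y0 = 28.50 sin 21.0° = 10.21 m/s.
Time aloft: T = 2 v_y0 / g = 2 × 10.21 / 3.71 = 5.506 s.
Horizontal distance R = vₓ T = 26.61 × 5.506 = 146.5 m.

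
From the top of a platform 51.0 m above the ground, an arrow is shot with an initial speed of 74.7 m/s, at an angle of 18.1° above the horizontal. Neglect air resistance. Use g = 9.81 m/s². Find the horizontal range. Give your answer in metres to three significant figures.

vₓ = 74.70 cos 18.1° = 71.00 m/s; v_y0 = 74.70 sin 18.1° = 23.21 m/s.
With up positive and y = 0 at the ground: y(t) = 51.0 + (23.21) t − 4.905 t². Setting y = 0 and taking the positive root: t = [23.21 + √(23.21² + 2·9.81·51.0)] / 9.81 = (23.21 + 39.23) / 9.81 = 6.365 s.
Horizontal distance: R = vₓ t = 71.00 × 6.365 = 451.9 m.

452 m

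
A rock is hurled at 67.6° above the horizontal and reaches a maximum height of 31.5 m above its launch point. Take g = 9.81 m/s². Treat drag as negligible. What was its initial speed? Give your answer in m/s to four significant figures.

26.89 m/s

At the peak v_y = 0, so v_y0 = √(2gH) = √(2 × 9.81 × 31.5) = 24.86 m/s.
v_y0 = v₀ sin θ ⇒ v₀ = 24.86 / sin 67.6° = 26.89 m/s.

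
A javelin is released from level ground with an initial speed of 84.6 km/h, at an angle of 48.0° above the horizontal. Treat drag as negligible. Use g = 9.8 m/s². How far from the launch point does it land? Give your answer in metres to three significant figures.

Convert: 84.6 km/h = 84.6/3.6 = 23.50 m/s.
Horizontal component vₓ = 23.50 cos 48.0° = 15.72 m/s; vertical v_y0 = 23.50 sin 48.0° = 17.46 m/s.
Time aloft: T = 2 v_y0 / g = 2 × 17.46 / 9.80 = 3.564 s.
Horizontal distance R = vₓ T = 15.72 × 3.564 = 56.04 m.

56.0 m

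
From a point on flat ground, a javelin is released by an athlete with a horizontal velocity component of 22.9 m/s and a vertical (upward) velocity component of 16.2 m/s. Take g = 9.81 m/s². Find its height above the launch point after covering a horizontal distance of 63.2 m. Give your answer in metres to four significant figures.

Time to reach x = 63.2 m: t = x/vₓ = 63.2/22.90 = 2.760 s.
Height: y = v_y0 t − ½ g t² = 16.20 × 2.760 − 4.905 × 2.760² = 44.71 − 37.36 = 7.350 m.

7.350 m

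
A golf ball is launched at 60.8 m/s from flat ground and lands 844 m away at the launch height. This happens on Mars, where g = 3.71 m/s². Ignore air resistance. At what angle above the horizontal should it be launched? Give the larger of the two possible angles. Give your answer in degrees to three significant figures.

R = v₀² sin 2θ / g gives sin 2θ = gR/v₀² = 3.71·844/60.8² = 0.8471.
2θ = 57.89° or 180° − 57.89° = 122.1°, so θ = 28.95° or 61.05°.
The larger angle is 61.05°.

61.1°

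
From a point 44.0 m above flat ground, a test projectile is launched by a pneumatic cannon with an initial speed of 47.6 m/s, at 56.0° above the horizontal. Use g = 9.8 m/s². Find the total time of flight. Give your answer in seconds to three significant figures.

9.05 s

vₓ = 47.60 cos 56.0° = 26.62 m/s; v_y0 = 47.60 sin 56.0° = 39.46 m/s.
Vertical motion (up positive, ground at y = 0): 4.900 t² − (39.46) t − 44.0 = 0, so t = (39.46 + √(39.46² + 2·9.80·44.0)) / 9.80 = (39.46 + 49.19) / 9.80 = 9.046 s.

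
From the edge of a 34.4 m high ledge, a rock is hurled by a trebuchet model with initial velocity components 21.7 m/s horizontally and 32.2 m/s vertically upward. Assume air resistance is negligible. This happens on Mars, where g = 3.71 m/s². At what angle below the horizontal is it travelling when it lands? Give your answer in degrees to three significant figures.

The projectile lands when y = 34.4 + (32.20) t − ½·3.71·t² = 0. Positive root: t = (32.20 + √(32.20² + 2·3.71·34.4)) / 3.71 = (32.20 + 35.95) / 3.71 = 18.37 s.
At impact: v_y = v_y0 − g t = −35.95 m/s; vₓ = 21.70 m/s.
Angle below horizontal: arctan(|v_y|/vₓ) = arctan(35.95/21.70) = 58.88°.

58.9°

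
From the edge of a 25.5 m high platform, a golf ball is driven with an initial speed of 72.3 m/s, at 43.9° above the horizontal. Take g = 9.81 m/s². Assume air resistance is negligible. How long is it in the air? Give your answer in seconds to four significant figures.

Resolve: vₓ = 72.30 cos 43.9° = 52.10 m/s and v_y0 = 72.30 sin 43.9° = 50.13 m/s.
With up positive and y = 0 at the ground: y(t) = 25.5 + (50.13) t − 4.905 t². Setting y = 0 and taking the positive root: t = [50.13 + √(50.13² + 2·9.81·25.5)] / 9.81 = (50.13 + 54.90) / 9.81 = 10.71 s.

10.71 s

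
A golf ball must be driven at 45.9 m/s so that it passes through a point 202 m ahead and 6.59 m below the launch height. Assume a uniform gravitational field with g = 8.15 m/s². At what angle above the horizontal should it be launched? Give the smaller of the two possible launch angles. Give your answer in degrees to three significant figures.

23.3°

Trajectory: y = x tanθ − g x² (1 + tan²θ)/(2v₀²). With x = 202, y = −6.59, v₀ = 45.9, g = 8.15:
78.92 tan²θ − 202 tanθ + (72.33) = 0.
tanθ = [202 ± √(202² − 4 × 78.92 × (72.33))] / (2 × 78.92) = (202 ± 134.0) / 157.8, giving tanθ = 0.4305 or 2.129.
θ = 23.29° or 64.84°; the smaller is 23.29°.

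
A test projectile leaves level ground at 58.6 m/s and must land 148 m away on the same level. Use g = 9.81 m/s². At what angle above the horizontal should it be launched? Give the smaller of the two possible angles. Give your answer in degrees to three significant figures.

12.5°

Level-ground range R = v₀² sin(2θ)/g ⇒ sin(2θ) = gR/v₀² = 9.81 × 148 / 58.6² = 0.4228.
2θ = 25.01° or 180° − 25.01° = 155.0°, so θ = 12.51° or 77.49°.
The smaller angle is 12.51°.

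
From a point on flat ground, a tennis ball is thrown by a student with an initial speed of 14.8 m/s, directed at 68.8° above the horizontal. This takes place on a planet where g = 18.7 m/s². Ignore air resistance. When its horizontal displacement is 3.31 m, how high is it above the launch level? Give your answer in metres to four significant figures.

Horizontal component vₓ = 14.80 cos 68.8° = 5.352 m/s; vertical v_y0 = 14.80 sin 68.8° = 13.80 m/s.
x = vₓ t ⇒ t = 3.31/5.352 = 0.6185 s.
Height: y = v_y0 t − ½ g t² = 13.80 × 0.6185 − 9.350 × 0.6185² = 8.534 − 3.576 = 4.957 m.

4.957 m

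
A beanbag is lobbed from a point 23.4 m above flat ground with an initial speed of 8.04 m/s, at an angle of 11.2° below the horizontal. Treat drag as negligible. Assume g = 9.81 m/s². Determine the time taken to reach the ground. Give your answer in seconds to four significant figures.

2.031 s

vₓ = 8.040 cos 11.2° = 7.887 m/s; v_y0 = −1.562 m/s (downward).
Vertical motion (up positive, ground at y = 0): 4.905 t² − (−1.562) t − 23.4 = 0, so t = (−1.562 + √(1.562² + 2·9.81·23.4)) / 9.81 = (−1.562 + 21.48) / 9.81 = 2.031 s.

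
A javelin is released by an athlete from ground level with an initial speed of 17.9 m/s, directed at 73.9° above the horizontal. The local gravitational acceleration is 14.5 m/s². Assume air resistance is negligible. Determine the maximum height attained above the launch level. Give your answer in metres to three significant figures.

Horizontal component vₓ = 17.90 cos 73.9° = 4.964 m/s; vertical v_y0 = 17.90 sin 73.9° = 17.20 m/s.
Peak height H = v_y0² / (2g) = 295.77 / 29.00 = 10.20 m.

10.2 m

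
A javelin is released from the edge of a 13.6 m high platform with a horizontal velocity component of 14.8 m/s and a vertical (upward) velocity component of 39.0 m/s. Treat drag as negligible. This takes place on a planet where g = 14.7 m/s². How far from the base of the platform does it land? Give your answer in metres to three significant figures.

The projectile lands when y = 13.6 + (39.00) t − ½·14.7·t² = 0. Positive root: t = (39.00 + √(39.00² + 2·14.7·13.6)) / 14.7 = (39.00 + 43.83) / 14.7 = 5.635 s.
Horizontal distance: R = vₓ t = 14.80 × 5.635 = 83.39 m.

83.4 m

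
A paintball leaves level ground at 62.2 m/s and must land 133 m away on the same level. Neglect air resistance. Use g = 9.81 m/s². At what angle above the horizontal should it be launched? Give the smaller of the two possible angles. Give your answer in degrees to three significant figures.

Level-ground range R = v₀² sin(2θ)/g ⇒ sin(2θ) = gR/v₀² = 9.81 × 133 / 62.2² = 0.3372.
2θ = 19.71° or 180° − 19.71° = 160.3°, so θ = 9.854° or 80.15°.
The smaller angle is 9.854°.

9.85°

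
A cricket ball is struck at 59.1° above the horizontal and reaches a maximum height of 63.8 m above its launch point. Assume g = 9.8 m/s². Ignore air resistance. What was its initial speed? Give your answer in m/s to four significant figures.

41.21 m/s

At the peak v_y = 0, so v_y0 = √(2gH) = √(2 × 9.80 × 63.8) = 35.36 m/s.
v_y0 = v₀ sin θ ⇒ v₀ = 35.36 / sin 59.1° = 41.21 m/s.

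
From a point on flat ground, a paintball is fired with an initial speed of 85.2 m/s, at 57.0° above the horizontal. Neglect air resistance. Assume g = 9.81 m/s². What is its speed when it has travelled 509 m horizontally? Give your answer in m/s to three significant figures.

Horizontal component vₓ = 85.20 cos 57.0° = 46.40 m/s; vertical v_y0 = 85.20 sin 57.0° = 71.45 m/s.
Time to reach x = 509 m: t = x/vₓ = 509/46.40 = 10.97 s.
Vertical velocity there: v_y = v_y0 − g t = 71.45 − 9.81 × 10.97 = −36.15 m/s.
Speed: √(vₓ² + v_y²) = √(46.40² + 36.15²) = 58.82 m/s.

58.8 m/s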